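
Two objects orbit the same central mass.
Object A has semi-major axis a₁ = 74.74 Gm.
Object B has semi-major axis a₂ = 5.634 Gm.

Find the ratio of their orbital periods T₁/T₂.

Convert to SI: a₁ = 74.74 Gm = 7.474e+10 m; a₂ = 5.634 Gm = 5.634e+09 m.
From Kepler's third law, (T₁/T₂)² = (a₁/a₂)³, so T₁/T₂ = (a₁/a₂)^(3/2).
a₁/a₂ = 7.474e+10 / 5.634e+09 = 13.2659.
T₁/T₂ = (13.2659)^(3/2) ≈ 48.32.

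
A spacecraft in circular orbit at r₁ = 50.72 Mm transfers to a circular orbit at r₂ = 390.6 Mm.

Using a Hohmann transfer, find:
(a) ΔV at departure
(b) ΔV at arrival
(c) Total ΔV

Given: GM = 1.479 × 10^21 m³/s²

Convert to SI: r₁ = 50.72 Mm = 5.072e+07 m; r₂ = 390.6 Mm = 3.906e+08 m.
Transfer semi-major axis: a_t = (r₁ + r₂)/2 = (5.072e+07 + 3.906e+08)/2 = 2.2066e+08 m.
Circular speeds: v₁ = √(GM/r₁) = 5.40001e+06 m/s, v₂ = √(GM/r₂) = 1.94589e+06 m/s.
Transfer speeds (vis-viva v² = GM(2/r − 1/a_t)): v₁ᵗ = 7.18454e+06 m/s, v₂ᵗ = 932923 m/s.
(a) ΔV₁ = |v₁ᵗ − v₁| ≈ 1.785e+06 m/s = 1785 km/s.
(b) ΔV₂ = |v₂ − v₂ᵗ| ≈ 1.013e+06 m/s = 1013 km/s.
(c) ΔV_total = ΔV₁ + ΔV₂ ≈ 2.797e+06 m/s = 2797 km/s.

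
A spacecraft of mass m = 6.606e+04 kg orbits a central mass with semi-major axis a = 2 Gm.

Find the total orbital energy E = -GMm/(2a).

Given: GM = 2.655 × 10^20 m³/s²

Convert to SI: a = 2 Gm = 2e+09 m.
E = −GMm / (2a).
E = −2.655e+20 · 6.606e+04 / (2 · 2e+09) J ≈ -4.385e+15 J = -4.385 PJ.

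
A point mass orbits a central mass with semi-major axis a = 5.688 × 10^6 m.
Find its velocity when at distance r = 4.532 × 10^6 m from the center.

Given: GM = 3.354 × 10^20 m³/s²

Vis-viva: v = √(GM · (2/r − 1/a)).
2/r − 1/a = 2/4.532e+06 − 1/5.688e+06 = 2.65498e-07 m⁻¹.
v = √(3.354e+20 · 2.65498e-07) m/s ≈ 9.437e+06 m/s = 9437 km/s.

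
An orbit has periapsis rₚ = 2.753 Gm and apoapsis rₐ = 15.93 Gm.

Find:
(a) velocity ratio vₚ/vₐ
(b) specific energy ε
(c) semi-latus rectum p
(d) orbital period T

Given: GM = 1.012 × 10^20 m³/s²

Convert to SI: rₚ = 2.753 Gm = 2.753e+09 m; rₐ = 15.93 Gm = 1.593e+10 m.
(a) Conservation of angular momentum (rₚvₚ = rₐvₐ) gives vₚ/vₐ = rₐ/rₚ = 1.593e+10/2.753e+09 ≈ 5.786
(b) With a = (rₚ + rₐ)/2 = 9.3415e+09 m, ε = −GM/(2a) = −1.012e+20/(2 · 9.3415e+09) J/kg ≈ -5.417e+09 J/kg
(c) From a = (rₚ + rₐ)/2 = 9.3415e+09 m and e = (rₐ − rₚ)/(rₐ + rₚ) = 0.705294, p = a(1 − e²) = 9.3415e+09 · (1 − (0.705294)²) ≈ 4.695e+09 m
(d) With a = (rₚ + rₐ)/2 = 9.3415e+09 m, T = 2π √(a³/GM) = 2π √((9.3415e+09)³/1.012e+20) s ≈ 5.639e+05 s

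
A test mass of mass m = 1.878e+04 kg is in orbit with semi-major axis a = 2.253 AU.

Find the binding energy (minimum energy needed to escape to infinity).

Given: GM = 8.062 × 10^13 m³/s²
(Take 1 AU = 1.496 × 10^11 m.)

Convert to SI: a = 2.253 AU = 3.37049e+11 m.
Total orbital energy is E = −GMm/(2a); binding energy is E_bind = −E = GMm/(2a).
E_bind = 8.062e+13 · 1.878e+04 / (2 · 3.37049e+11) J ≈ 2.246e+06 J = 2.246 MJ.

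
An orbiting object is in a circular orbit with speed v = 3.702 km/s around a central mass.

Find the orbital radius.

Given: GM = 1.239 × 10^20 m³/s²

Convert to SI: v = 3.702 km/s = 3702 m/s.
For a circular orbit, v² = GM / r, so r = GM / v².
r = 1.239e+20 / (3702)² m ≈ 9.041e+12 m = 9.041 × 10^12 m.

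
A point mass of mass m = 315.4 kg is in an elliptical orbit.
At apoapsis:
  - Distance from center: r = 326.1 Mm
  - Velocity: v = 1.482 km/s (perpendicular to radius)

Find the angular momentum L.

Convert to SI: r = 326.1 Mm = 3.261e+08 m; v = 1.482 km/s = 1482 m/s.
Since v is perpendicular to r, L = m · v · r.
L = 315.4 · 1482 · 3.261e+08 kg·m²/s ≈ 1.524e+14 kg·m²/s.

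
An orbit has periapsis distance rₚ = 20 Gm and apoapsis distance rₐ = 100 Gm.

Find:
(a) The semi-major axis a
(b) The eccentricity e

Convert to SI: rₚ = 20 Gm = 2e+10 m; rₐ = 100 Gm = 1e+11 m.
(a) a = (rₚ + rₐ) / 2 = (2e+10 + 1e+11) / 2 ≈ 6e+10 m = 60 Gm.
(b) e = (rₐ − rₚ) / (rₐ + rₚ) = (1e+11 − 2e+10) / (1e+11 + 2e+10) ≈ 0.6667.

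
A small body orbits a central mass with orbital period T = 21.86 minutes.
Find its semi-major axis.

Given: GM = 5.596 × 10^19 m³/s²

Convert to SI: T = 21.86 minutes = 1311.6 s.
Invert Kepler's third law: a = (GM · T² / (4π²))^(1/3).
Substituting T = 1311.6 s and GM = 5.596e+19 m³/s²:
a = (5.596e+19 · (1311.6)² / (4π²))^(1/3) m
a ≈ 1.346e+08 m = 134.6 Mm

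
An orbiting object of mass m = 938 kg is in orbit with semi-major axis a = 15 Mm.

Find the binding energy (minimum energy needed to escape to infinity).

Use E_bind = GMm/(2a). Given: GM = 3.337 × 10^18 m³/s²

Convert to SI: a = 15 Mm = 1.5e+07 m.
Total orbital energy is E = −GMm/(2a); binding energy is E_bind = −E = GMm/(2a).
E_bind = 3.337e+18 · 938 / (2 · 1.5e+07) J ≈ 1.043e+14 J = 104.3 TJ.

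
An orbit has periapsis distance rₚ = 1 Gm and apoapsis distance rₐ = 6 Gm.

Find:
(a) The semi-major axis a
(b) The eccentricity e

Convert to SI: rₚ = 1 Gm = 1e+09 m; rₐ = 6 Gm = 6e+09 m.
(a) a = (rₚ + rₐ) / 2 = (1e+09 + 6e+09) / 2 ≈ 3.5e+09 m = 3.5 Gm.
(b) e = (rₐ − rₚ) / (rₐ + rₚ) = (6e+09 − 1e+09) / (6e+09 + 1e+09) ≈ 0.7143.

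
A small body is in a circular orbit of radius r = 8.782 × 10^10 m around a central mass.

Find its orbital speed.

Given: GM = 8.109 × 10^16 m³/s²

For a circular orbit, gravity supplies the centripetal force, so v = √(GM / r).
v = √(8.109e+16 / 8.782e+10) m/s ≈ 960.9 m/s = 960.9 m/s.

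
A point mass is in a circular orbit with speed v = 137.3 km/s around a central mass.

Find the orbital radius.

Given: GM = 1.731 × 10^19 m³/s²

Convert to SI: v = 137.3 km/s = 137300 m/s.
For a circular orbit, v² = GM / r, so r = GM / v².
r = 1.731e+19 / (137300)² m ≈ 9.182e+08 m = 918.2 Mm.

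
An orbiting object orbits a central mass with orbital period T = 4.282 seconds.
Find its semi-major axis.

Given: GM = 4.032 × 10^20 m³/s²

Invert Kepler's third law: a = (GM · T² / (4π²))^(1/3).
Substituting T = 4.282 s and GM = 4.032e+20 m³/s²:
a = (4.032e+20 · (4.282)² / (4π²))^(1/3) m
a ≈ 5.721e+06 m = 5.721 × 10^6 m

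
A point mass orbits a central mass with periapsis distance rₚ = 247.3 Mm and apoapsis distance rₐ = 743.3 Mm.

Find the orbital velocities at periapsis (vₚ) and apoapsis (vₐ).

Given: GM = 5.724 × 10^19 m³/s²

Convert to SI: rₚ = 247.3 Mm = 2.473e+08 m; rₐ = 743.3 Mm = 7.433e+08 m.
Use the vis-viva equation v² = GM(2/r − 1/a) with a = (rₚ + rₐ)/2 = (2.473e+08 + 7.433e+08)/2 = 4.953e+08 m.
vₚ = √(GM · (2/rₚ − 1/a)) = √(5.724e+19 · (2/2.473e+08 − 1/4.953e+08)) m/s ≈ 5.894e+05 m/s = 589.4 km/s.
vₐ = √(GM · (2/rₐ − 1/a)) = √(5.724e+19 · (2/7.433e+08 − 1/4.953e+08)) m/s ≈ 1.961e+05 m/s = 196.1 km/s.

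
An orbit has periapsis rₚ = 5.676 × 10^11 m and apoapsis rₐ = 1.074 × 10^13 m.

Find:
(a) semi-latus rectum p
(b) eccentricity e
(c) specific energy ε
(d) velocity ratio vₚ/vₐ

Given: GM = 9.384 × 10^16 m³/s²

(a) From a = (rₚ + rₐ)/2 = 5.6538e+12 m and e = (rₐ − rₚ)/(rₐ + rₚ) = 0.899607, p = a(1 − e²) = 5.6538e+12 · (1 − (0.899607)²) ≈ 1.078e+12 m
(b) e = (rₐ − rₚ)/(rₐ + rₚ) = (1.074e+13 − 5.676e+11)/(1.074e+13 + 5.676e+11) ≈ 0.8996
(c) With a = (rₚ + rₐ)/2 = 5.6538e+12 m, ε = −GM/(2a) = −9.384e+16/(2 · 5.6538e+12) J/kg ≈ -8299 J/kg
(d) Conservation of angular momentum (rₚvₚ = rₐvₐ) gives vₚ/vₐ = rₐ/rₚ = 1.074e+13/5.676e+11 ≈ 18.92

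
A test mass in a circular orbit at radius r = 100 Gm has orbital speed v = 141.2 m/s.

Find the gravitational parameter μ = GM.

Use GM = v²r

Convert to SI: r = 100 Gm = 1e+11 m.
For a circular orbit v² = GM/r, so GM = v² · r.
GM = (141.2)² · 1e+11 m³/s² ≈ 1.994e+15 m³/s² = 1.994 × 10^15 m³/s².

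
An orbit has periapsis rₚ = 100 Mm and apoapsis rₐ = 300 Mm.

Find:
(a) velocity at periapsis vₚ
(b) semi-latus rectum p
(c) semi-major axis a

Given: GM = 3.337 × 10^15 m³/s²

Convert to SI: rₚ = 100 Mm = 1e+08 m; rₐ = 300 Mm = 3e+08 m.
(a) With a = (rₚ + rₐ)/2 = 2e+08 m, vₚ = √(GM (2/rₚ − 1/a)) = √(3.337e+15 · (2/1e+08 − 1/2e+08)) m/s ≈ 7075 m/s
(b) From a = (rₚ + rₐ)/2 = 2e+08 m and e = (rₐ − rₚ)/(rₐ + rₚ) = 0.5, p = a(1 − e²) = 2e+08 · (1 − (0.5)²) ≈ 1.5e+08 m
(c) a = (rₚ + rₐ)/2 = (1e+08 + 3e+08)/2 ≈ 2e+08 m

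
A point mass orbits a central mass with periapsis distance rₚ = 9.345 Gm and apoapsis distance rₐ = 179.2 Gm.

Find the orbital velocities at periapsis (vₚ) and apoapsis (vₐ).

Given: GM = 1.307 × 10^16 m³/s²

Convert to SI: rₚ = 9.345 Gm = 9.345e+09 m; rₐ = 179.2 Gm = 1.792e+11 m.
Use the vis-viva equation v² = GM(2/r − 1/a) with a = (rₚ + rₐ)/2 = (9.345e+09 + 1.792e+11)/2 = 9.42725e+10 m.
vₚ = √(GM · (2/rₚ − 1/a)) = √(1.307e+16 · (2/9.345e+09 − 1/9.42725e+10)) m/s ≈ 1631 m/s = 1.631 km/s.
vₐ = √(GM · (2/rₐ − 1/a)) = √(1.307e+16 · (2/1.792e+11 − 1/9.42725e+10)) m/s ≈ 85.03 m/s = 85.03 m/s.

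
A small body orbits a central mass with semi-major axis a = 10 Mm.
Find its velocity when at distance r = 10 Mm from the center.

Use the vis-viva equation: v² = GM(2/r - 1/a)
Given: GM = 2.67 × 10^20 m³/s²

Convert to SI: a = 10 Mm = 1e+07 m; r = 10 Mm = 1e+07 m.
Vis-viva: v = √(GM · (2/r − 1/a)).
2/r − 1/a = 2/1e+07 − 1/1e+07 = 1e-07 m⁻¹.
v = √(2.67e+20 · 1e-07) m/s ≈ 5.167e+06 m/s = 5167 km/s.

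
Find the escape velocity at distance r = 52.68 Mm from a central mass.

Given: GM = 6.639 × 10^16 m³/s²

Convert to SI: r = 52.68 Mm = 5.268e+07 m.
Escape velocity comes from setting total energy to zero: ½v² − GM/r = 0 ⇒ v_esc = √(2GM / r).
v_esc = √(2 · 6.639e+16 / 5.268e+07) m/s ≈ 5.02e+04 m/s = 50.2 km/s.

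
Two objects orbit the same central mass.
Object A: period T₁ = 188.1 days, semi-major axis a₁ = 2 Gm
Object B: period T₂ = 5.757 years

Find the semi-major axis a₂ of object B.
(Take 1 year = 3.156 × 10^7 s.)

Convert to SI: T₁ = 188.1 days = 1.62518e+07 s; a₁ = 2 Gm = 2e+09 m; T₂ = 5.757 years = 1.81691e+08 s.
Kepler's third law: (T₁/T₂)² = (a₁/a₂)³ ⇒ a₂ = a₁ · (T₂/T₁)^(2/3).
T₂/T₁ = 1.81691e+08 / 1.62518e+07 = 11.1797.
a₂ = 2e+09 · (11.1797)^(2/3) m ≈ 1e+10 m = 10 Gm.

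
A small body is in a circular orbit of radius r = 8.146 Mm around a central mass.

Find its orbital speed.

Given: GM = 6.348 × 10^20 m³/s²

Convert to SI: r = 8.146 Mm = 8.146e+06 m.
For a circular orbit, gravity supplies the centripetal force, so v = √(GM / r).
v = √(6.348e+20 / 8.146e+06) m/s ≈ 8.828e+06 m/s = 8828 km/s.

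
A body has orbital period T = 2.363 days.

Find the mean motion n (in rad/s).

Convert to SI: T = 2.363 days = 204163 s.
n = 2π / T.
n = 2π / 204163 s ≈ 3.078e-05 rad/s.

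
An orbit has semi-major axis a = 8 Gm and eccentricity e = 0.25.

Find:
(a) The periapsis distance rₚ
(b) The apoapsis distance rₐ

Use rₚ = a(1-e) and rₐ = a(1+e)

Convert to SI: a = 8 Gm = 8e+09 m.
(a) rₚ = a(1 − e) = 8e+09 · (1 − 0.25) = 8e+09 · 0.75 ≈ 6e+09 m = 6 Gm.
(b) rₐ = a(1 + e) = 8e+09 · (1 + 0.25) = 8e+09 · 1.25 ≈ 1e+10 m = 10 Gm.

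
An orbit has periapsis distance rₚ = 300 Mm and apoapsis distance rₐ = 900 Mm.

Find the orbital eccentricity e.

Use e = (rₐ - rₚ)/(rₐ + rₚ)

Convert to SI: rₚ = 300 Mm = 3e+08 m; rₐ = 900 Mm = 9e+08 m.
e = (rₐ − rₚ) / (rₐ + rₚ).
e = (9e+08 − 3e+08) / (9e+08 + 3e+08) = 6e+08 / 1.2e+09 ≈ 0.5.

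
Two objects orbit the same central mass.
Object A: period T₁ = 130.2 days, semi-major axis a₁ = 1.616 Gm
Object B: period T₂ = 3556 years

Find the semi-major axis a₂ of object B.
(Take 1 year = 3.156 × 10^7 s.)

Convert to SI: T₁ = 130.2 days = 1.12493e+07 s; a₁ = 1.616 Gm = 1.616e+09 m; T₂ = 3556 years = 1.12227e+11 s.
Kepler's third law: (T₁/T₂)² = (a₁/a₂)³ ⇒ a₂ = a₁ · (T₂/T₁)^(2/3).
T₂/T₁ = 1.12227e+11 / 1.12493e+07 = 9976.4.
a₂ = 1.616e+09 · (9976.4)^(2/3) m ≈ 7.489e+11 m = 748.9 Gm.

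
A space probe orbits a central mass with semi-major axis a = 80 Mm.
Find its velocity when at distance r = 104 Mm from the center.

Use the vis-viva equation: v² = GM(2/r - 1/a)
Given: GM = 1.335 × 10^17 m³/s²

Convert to SI: a = 80 Mm = 8e+07 m; r = 104 Mm = 1.04e+08 m.
Vis-viva: v = √(GM · (2/r − 1/a)).
2/r − 1/a = 2/1.04e+08 − 1/8e+07 = 6.73077e-09 m⁻¹.
v = √(1.335e+17 · 6.73077e-09) m/s ≈ 2.998e+04 m/s = 29.98 km/s.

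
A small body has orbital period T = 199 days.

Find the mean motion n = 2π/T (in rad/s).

Convert to SI: T = 199 days = 1.71936e+07 s.
n = 2π / T.
n = 2π / 1.71936e+07 s ≈ 3.654e-07 rad/s.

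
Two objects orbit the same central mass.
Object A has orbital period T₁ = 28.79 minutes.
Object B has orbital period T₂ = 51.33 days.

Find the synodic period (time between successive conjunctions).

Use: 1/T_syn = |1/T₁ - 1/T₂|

Convert to SI: T₁ = 28.79 minutes = 1727.4 s; T₂ = 51.33 days = 4.43491e+06 s.
T_syn = |T₁ · T₂ / (T₁ − T₂)|.
T_syn = |1727.4 · 4.43491e+06 / (1727.4 − 4.43491e+06)| s ≈ 1728 s = 28.8 minutes.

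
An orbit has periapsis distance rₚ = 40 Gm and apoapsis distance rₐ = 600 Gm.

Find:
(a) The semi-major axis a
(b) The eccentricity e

Convert to SI: rₚ = 40 Gm = 4e+10 m; rₐ = 600 Gm = 6e+11 m.
(a) a = (rₚ + rₐ) / 2 = (4e+10 + 6e+11) / 2 ≈ 3.2e+11 m = 320 Gm.
(b) e = (rₐ − rₚ) / (rₐ + rₚ) = (6e+11 − 4e+10) / (6e+11 + 4e+10) ≈ 0.875.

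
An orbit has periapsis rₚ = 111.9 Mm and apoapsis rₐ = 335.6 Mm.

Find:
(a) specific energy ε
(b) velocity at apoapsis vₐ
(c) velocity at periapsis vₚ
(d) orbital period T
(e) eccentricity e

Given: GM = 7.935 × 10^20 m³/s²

Convert to SI: rₚ = 111.9 Mm = 1.119e+08 m; rₐ = 335.6 Mm = 3.356e+08 m.
(a) With a = (rₚ + rₐ)/2 = 2.2375e+08 m, ε = −GM/(2a) = −7.935e+20/(2 · 2.2375e+08) J/kg ≈ -1.773e+12 J/kg
(b) With a = (rₚ + rₐ)/2 = 2.2375e+08 m, vₐ = √(GM (2/rₐ − 1/a)) = √(7.935e+20 · (2/3.356e+08 − 1/2.2375e+08)) m/s ≈ 1.087e+06 m/s
(c) With a = (rₚ + rₐ)/2 = 2.2375e+08 m, vₚ = √(GM (2/rₚ − 1/a)) = √(7.935e+20 · (2/1.119e+08 − 1/2.2375e+08)) m/s ≈ 3.261e+06 m/s
(d) With a = (rₚ + rₐ)/2 = 2.2375e+08 m, T = 2π √(a³/GM) = 2π √((2.2375e+08)³/7.935e+20) s ≈ 746.5 s
(e) e = (rₐ − rₚ)/(rₐ + rₚ) = (3.356e+08 − 1.119e+08)/(3.356e+08 + 1.119e+08) ≈ 0.4999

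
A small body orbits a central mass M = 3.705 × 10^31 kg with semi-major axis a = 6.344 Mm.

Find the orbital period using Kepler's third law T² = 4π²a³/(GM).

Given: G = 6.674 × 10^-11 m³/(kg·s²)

Convert to SI: a = 6.344 Mm = 6.344e+06 m.
GM = G · M = 6.674e-11 · 3.705e+31 = 2.47272e+21 m³/s².
Kepler's third law: T = 2π √(a³ / GM).
Substituting a = 6.344e+06 m and GM = 2.47272e+21 m³/s²:
T = 2π √((6.344e+06)³ / 2.47272e+21) s
T ≈ 2.019 s = 2.019 seconds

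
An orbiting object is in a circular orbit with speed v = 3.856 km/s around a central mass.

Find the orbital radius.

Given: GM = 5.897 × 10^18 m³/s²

Convert to SI: v = 3.856 km/s = 3856 m/s.
For a circular orbit, v² = GM / r, so r = GM / v².
r = 5.897e+18 / (3856)² m ≈ 3.966e+11 m = 3.966 × 10^11 m.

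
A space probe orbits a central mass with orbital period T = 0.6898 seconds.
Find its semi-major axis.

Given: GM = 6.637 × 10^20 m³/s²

Invert Kepler's third law: a = (GM · T² / (4π²))^(1/3).
Substituting T = 0.6898 s and GM = 6.637e+20 m³/s²:
a = (6.637e+20 · (0.6898)² / (4π²))^(1/3) m
a ≈ 2e+06 m = 2 Mm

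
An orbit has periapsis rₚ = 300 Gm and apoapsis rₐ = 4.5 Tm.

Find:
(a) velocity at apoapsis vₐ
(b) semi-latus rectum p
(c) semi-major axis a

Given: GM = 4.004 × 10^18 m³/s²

Convert to SI: rₚ = 300 Gm = 3e+11 m; rₐ = 4.5 Tm = 4.5e+12 m.
(a) With a = (rₚ + rₐ)/2 = 2.4e+12 m, vₐ = √(GM (2/rₐ − 1/a)) = √(4.004e+18 · (2/4.5e+12 − 1/2.4e+12)) m/s ≈ 333.5 m/s
(b) From a = (rₚ + rₐ)/2 = 2.4e+12 m and e = (rₐ − rₚ)/(rₐ + rₚ) = 0.875, p = a(1 − e²) = 2.4e+12 · (1 − (0.875)²) ≈ 5.625e+11 m
(c) a = (rₚ + rₐ)/2 = (3e+11 + 4.5e+12)/2 ≈ 2.4e+12 m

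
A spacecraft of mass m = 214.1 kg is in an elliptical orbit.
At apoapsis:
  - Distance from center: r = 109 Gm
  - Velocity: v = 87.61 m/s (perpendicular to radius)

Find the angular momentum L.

Convert to SI: r = 109 Gm = 1.09e+11 m.
Since v is perpendicular to r, L = m · v · r.
L = 214.1 · 87.61 · 1.09e+11 kg·m²/s ≈ 2.045e+15 kg·m²/s.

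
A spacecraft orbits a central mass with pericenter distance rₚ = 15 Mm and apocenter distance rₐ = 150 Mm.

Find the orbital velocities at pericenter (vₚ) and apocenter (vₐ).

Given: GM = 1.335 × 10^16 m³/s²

Convert to SI: rₚ = 15 Mm = 1.5e+07 m; rₐ = 150 Mm = 1.5e+08 m.
Use the vis-viva equation v² = GM(2/r − 1/a) with a = (rₚ + rₐ)/2 = (1.5e+07 + 1.5e+08)/2 = 8.25e+07 m.
vₚ = √(GM · (2/rₚ − 1/a)) = √(1.335e+16 · (2/1.5e+07 − 1/8.25e+07)) m/s ≈ 4.023e+04 m/s = 40.23 km/s.
vₐ = √(GM · (2/rₐ − 1/a)) = √(1.335e+16 · (2/1.5e+08 − 1/8.25e+07)) m/s ≈ 4023 m/s = 4.023 km/s.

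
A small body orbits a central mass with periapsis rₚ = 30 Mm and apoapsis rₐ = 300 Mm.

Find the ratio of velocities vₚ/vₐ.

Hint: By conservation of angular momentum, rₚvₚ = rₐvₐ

Convert to SI: rₚ = 30 Mm = 3e+07 m; rₐ = 300 Mm = 3e+08 m.
Conservation of angular momentum gives rₚvₚ = rₐvₐ, so vₚ/vₐ = rₐ/rₚ.
vₚ/vₐ = 3e+08 / 3e+07 ≈ 10.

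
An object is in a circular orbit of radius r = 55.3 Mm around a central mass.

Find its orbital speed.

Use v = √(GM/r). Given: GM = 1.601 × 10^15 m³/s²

Convert to SI: r = 55.3 Mm = 5.53e+07 m.
For a circular orbit, gravity supplies the centripetal force, so v = √(GM / r).
v = √(1.601e+15 / 5.53e+07) m/s ≈ 5381 m/s = 5.381 km/s.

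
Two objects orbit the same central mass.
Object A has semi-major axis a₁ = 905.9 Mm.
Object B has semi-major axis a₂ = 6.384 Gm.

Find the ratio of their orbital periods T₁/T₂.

Convert to SI: a₁ = 905.9 Mm = 9.059e+08 m; a₂ = 6.384 Gm = 6.384e+09 m.
From Kepler's third law, (T₁/T₂)² = (a₁/a₂)³, so T₁/T₂ = (a₁/a₂)^(3/2).
a₁/a₂ = 9.059e+08 / 6.384e+09 = 0.141902.
T₁/T₂ = (0.141902)^(3/2) ≈ 0.05345.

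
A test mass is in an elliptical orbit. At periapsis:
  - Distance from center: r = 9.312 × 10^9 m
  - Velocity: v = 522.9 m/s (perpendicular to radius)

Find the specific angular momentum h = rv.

With v perpendicular to r, h = r · v.
h = 9.312e+09 · 522.9 m²/s ≈ 4.869e+12 m²/s.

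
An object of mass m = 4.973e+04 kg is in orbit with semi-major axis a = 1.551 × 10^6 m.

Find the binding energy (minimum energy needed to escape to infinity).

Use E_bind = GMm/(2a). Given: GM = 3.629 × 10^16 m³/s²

Total orbital energy is E = −GMm/(2a); binding energy is E_bind = −E = GMm/(2a).
E_bind = 3.629e+16 · 4.973e+04 / (2 · 1.551e+06) J ≈ 5.818e+14 J = 581.8 TJ.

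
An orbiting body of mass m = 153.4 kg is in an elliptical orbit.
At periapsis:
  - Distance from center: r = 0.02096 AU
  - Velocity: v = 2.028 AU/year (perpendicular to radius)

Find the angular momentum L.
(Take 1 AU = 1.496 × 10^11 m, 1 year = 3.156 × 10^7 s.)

Convert to SI: r = 0.02096 AU = 3.13562e+09 m; v = 2.028 AU/year = 9613.08 m/s.
Since v is perpendicular to r, L = m · v · r.
L = 153.4 · 9613.08 · 3.13562e+09 kg·m²/s ≈ 4.624e+15 kg·m²/s.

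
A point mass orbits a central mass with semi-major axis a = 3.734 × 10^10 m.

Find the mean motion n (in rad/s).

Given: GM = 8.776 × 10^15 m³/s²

n = √(GM / a³).
n = √(8.776e+15 / (3.734e+10)³) rad/s ≈ 1.298e-08 rad/s.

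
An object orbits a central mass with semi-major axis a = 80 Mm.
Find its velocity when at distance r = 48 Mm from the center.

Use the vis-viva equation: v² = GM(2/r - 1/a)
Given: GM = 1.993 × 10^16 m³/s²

Convert to SI: a = 80 Mm = 8e+07 m; r = 48 Mm = 4.8e+07 m.
Vis-viva: v = √(GM · (2/r − 1/a)).
2/r − 1/a = 2/4.8e+07 − 1/8e+07 = 2.91667e-08 m⁻¹.
v = √(1.993e+16 · 2.91667e-08) m/s ≈ 2.411e+04 m/s = 24.11 km/s.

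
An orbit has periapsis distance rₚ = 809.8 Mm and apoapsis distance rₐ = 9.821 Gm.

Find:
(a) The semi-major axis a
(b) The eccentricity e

Convert to SI: rₚ = 809.8 Mm = 8.098e+08 m; rₐ = 9.821 Gm = 9.821e+09 m.
(a) a = (rₚ + rₐ) / 2 = (8.098e+08 + 9.821e+09) / 2 ≈ 5.315e+09 m = 5.315 Gm.
(b) e = (rₐ − rₚ) / (rₐ + rₚ) = (9.821e+09 − 8.098e+08) / (9.821e+09 + 8.098e+08) ≈ 0.8477.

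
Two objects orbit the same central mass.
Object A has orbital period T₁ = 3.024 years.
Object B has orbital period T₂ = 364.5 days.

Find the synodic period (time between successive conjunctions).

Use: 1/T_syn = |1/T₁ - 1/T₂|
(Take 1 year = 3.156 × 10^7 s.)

Convert to SI: T₁ = 3.024 years = 9.54374e+07 s; T₂ = 364.5 days = 3.14928e+07 s.
T_syn = |T₁ · T₂ / (T₁ − T₂)|.
T_syn = |9.54374e+07 · 3.14928e+07 / (9.54374e+07 − 3.14928e+07)| s ≈ 4.7e+07 s = 1.489 years.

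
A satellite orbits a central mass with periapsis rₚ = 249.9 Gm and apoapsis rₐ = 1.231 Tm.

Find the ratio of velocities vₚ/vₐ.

Convert to SI: rₚ = 249.9 Gm = 2.499e+11 m; rₐ = 1.231 Tm = 1.231e+12 m.
Conservation of angular momentum gives rₚvₚ = rₐvₐ, so vₚ/vₐ = rₐ/rₚ.
vₚ/vₐ = 1.231e+12 / 2.499e+11 ≈ 4.926.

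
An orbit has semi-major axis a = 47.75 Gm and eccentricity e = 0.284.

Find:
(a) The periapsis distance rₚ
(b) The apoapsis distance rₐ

Convert to SI: a = 47.75 Gm = 4.775e+10 m.
(a) rₚ = a(1 − e) = 4.775e+10 · (1 − 0.284) = 4.775e+10 · 0.716 ≈ 3.419e+10 m = 34.19 Gm.
(b) rₐ = a(1 + e) = 4.775e+10 · (1 + 0.284) = 4.775e+10 · 1.284 ≈ 6.131e+10 m = 61.31 Gm.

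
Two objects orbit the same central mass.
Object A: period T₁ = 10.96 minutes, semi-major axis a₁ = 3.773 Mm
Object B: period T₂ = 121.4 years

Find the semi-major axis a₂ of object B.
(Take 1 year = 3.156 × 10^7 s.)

Convert to SI: T₁ = 10.96 minutes = 657.6 s; a₁ = 3.773 Mm = 3.773e+06 m; T₂ = 121.4 years = 3.83138e+09 s.
Kepler's third law: (T₁/T₂)² = (a₁/a₂)³ ⇒ a₂ = a₁ · (T₂/T₁)^(2/3).
T₂/T₁ = 3.83138e+09 / 657.6 = 5.82631e+06.
a₂ = 3.773e+06 · (5.82631e+06)^(2/3) m ≈ 1.222e+11 m = 122.2 Gm.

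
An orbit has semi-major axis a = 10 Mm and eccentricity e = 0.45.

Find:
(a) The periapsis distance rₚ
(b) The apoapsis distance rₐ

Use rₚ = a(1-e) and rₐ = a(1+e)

Convert to SI: a = 10 Mm = 1e+07 m.
(a) rₚ = a(1 − e) = 1e+07 · (1 − 0.45) = 1e+07 · 0.55 ≈ 5.5e+06 m = 5.5 Mm.
(b) rₐ = a(1 + e) = 1e+07 · (1 + 0.45) = 1e+07 · 1.45 ≈ 1.45e+07 m = 14.5 Mm.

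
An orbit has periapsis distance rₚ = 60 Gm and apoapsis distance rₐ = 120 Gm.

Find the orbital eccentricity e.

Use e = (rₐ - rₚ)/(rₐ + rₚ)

Convert to SI: rₚ = 60 Gm = 6e+10 m; rₐ = 120 Gm = 1.2e+11 m.
e = (rₐ − rₚ) / (rₐ + rₚ).
e = (1.2e+11 − 6e+10) / (1.2e+11 + 6e+10) = 6e+10 / 1.8e+11 ≈ 0.3333.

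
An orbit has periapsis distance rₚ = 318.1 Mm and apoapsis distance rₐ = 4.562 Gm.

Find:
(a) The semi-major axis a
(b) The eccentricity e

Convert to SI: rₚ = 318.1 Mm = 3.181e+08 m; rₐ = 4.562 Gm = 4.562e+09 m.
(a) a = (rₚ + rₐ) / 2 = (3.181e+08 + 4.562e+09) / 2 ≈ 2.44e+09 m = 2.44 Gm.
(b) e = (rₐ − rₚ) / (rₐ + rₚ) = (4.562e+09 − 3.181e+08) / (4.562e+09 + 3.181e+08) ≈ 0.8696.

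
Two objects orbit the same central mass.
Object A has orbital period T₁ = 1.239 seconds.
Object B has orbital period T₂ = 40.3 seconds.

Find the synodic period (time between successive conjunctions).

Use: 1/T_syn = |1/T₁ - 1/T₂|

T_syn = |T₁ · T₂ / (T₁ − T₂)|.
T_syn = |1.239 · 40.3 / (1.239 − 40.3)| s ≈ 1.278 s = 1.278 seconds.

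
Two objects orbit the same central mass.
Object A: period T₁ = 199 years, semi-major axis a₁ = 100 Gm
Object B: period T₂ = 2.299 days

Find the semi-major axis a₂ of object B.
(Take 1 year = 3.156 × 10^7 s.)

Convert to SI: T₁ = 199 years = 6.28044e+09 s; a₁ = 100 Gm = 1e+11 m; T₂ = 2.299 days = 198634 s.
Kepler's third law: (T₁/T₂)² = (a₁/a₂)³ ⇒ a₂ = a₁ · (T₂/T₁)^(2/3).
T₂/T₁ = 198634 / 6.28044e+09 = 3.16273e-05.
a₂ = 1e+11 · (3.16273e-05)^(2/3) m ≈ 1e+08 m = 100 Mm.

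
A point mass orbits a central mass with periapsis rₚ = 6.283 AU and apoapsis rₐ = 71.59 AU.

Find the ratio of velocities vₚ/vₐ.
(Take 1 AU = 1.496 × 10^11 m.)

Convert to SI: rₚ = 6.283 AU = 9.39937e+11 m; rₐ = 71.59 AU = 1.07099e+13 m.
Conservation of angular momentum gives rₚvₚ = rₐvₐ, so vₚ/vₐ = rₐ/rₚ.
vₚ/vₐ = 1.07099e+13 / 9.39937e+11 ≈ 11.39.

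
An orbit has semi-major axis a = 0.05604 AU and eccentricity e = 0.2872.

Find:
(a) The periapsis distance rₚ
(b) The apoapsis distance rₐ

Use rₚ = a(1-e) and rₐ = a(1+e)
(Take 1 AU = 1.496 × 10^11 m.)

Convert to SI: a = 0.05604 AU = 8.38358e+09 m.
(a) rₚ = a(1 − e) = 8.38358e+09 · (1 − 0.2872) = 8.38358e+09 · 0.7128 ≈ 5.976e+09 m = 0.03995 AU.
(b) rₐ = a(1 + e) = 8.38358e+09 · (1 + 0.2872) = 8.38358e+09 · 1.2872 ≈ 1.079e+10 m = 0.07213 AU.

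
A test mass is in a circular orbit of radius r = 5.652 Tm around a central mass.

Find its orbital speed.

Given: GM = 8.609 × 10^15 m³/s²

Convert to SI: r = 5.652 Tm = 5.652e+12 m.
For a circular orbit, gravity supplies the centripetal force, so v = √(GM / r).
v = √(8.609e+15 / 5.652e+12) m/s ≈ 39.03 m/s = 39.03 m/s.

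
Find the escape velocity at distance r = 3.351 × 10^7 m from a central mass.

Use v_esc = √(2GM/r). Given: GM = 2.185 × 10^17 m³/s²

Escape velocity comes from setting total energy to zero: ½v² − GM/r = 0 ⇒ v_esc = √(2GM / r).
v_esc = √(2 · 2.185e+17 / 3.351e+07) m/s ≈ 1.142e+05 m/s = 114.2 km/s.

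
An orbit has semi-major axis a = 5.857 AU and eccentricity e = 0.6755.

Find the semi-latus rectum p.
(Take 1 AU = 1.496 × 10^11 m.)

Convert to SI: a = 5.857 AU = 8.76207e+11 m.
p = a (1 − e²).
p = 8.76207e+11 · (1 − (0.6755)²) = 8.76207e+11 · 0.5437 ≈ 4.764e+11 m = 3.184 AU.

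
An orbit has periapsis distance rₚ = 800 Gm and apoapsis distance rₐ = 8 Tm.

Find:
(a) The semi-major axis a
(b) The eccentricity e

Convert to SI: rₚ = 800 Gm = 8e+11 m; rₐ = 8 Tm = 8e+12 m.
(a) a = (rₚ + rₐ) / 2 = (8e+11 + 8e+12) / 2 ≈ 4.4e+12 m = 4.4 Tm.
(b) e = (rₐ − rₚ) / (rₐ + rₚ) = (8e+12 − 8e+11) / (8e+12 + 8e+11) ≈ 0.8182.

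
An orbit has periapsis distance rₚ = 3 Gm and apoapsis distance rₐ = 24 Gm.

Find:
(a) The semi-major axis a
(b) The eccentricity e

Convert to SI: rₚ = 3 Gm = 3e+09 m; rₐ = 24 Gm = 2.4e+10 m.
(a) a = (rₚ + rₐ) / 2 = (3e+09 + 2.4e+10) / 2 ≈ 1.35e+10 m = 13.5 Gm.
(b) e = (rₐ − rₚ) / (rₐ + rₚ) = (2.4e+10 − 3e+09) / (2.4e+10 + 3e+09) ≈ 0.7778.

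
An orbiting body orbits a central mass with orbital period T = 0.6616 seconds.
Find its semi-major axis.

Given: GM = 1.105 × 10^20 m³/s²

Invert Kepler's third law: a = (GM · T² / (4π²))^(1/3).
Substituting T = 0.6616 s and GM = 1.105e+20 m³/s²:
a = (1.105e+20 · (0.6616)² / (4π²))^(1/3) m
a ≈ 1.07e+06 m = 1.07 Mm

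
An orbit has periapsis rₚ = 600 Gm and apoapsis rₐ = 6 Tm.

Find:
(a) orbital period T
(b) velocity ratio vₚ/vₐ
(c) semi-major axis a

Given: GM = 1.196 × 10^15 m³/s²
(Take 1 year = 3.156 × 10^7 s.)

Convert to SI: rₚ = 600 Gm = 6e+11 m; rₐ = 6 Tm = 6e+12 m.
(a) With a = (rₚ + rₐ)/2 = 3.3e+12 m, T = 2π √(a³/GM) = 2π √((3.3e+12)³/1.196e+15) s ≈ 1.089e+12 s
(b) Conservation of angular momentum (rₚvₚ = rₐvₐ) gives vₚ/vₐ = rₐ/rₚ = 6e+12/6e+11 ≈ 10
(c) a = (rₚ + rₐ)/2 = (6e+11 + 6e+12)/2 ≈ 3.3e+12 m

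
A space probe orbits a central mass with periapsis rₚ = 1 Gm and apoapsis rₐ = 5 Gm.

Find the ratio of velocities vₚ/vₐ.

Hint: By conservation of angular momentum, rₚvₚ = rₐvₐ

Convert to SI: rₚ = 1 Gm = 1e+09 m; rₐ = 5 Gm = 5e+09 m.
Conservation of angular momentum gives rₚvₚ = rₐvₐ, so vₚ/vₐ = rₐ/rₚ.
vₚ/vₐ = 5e+09 / 1e+09 ≈ 5.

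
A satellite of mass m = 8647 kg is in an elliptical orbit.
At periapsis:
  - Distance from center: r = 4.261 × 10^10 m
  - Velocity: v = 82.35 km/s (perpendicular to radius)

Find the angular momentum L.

Convert to SI: v = 82.35 km/s = 82350 m/s.
Since v is perpendicular to r, L = m · v · r.
L = 8647 · 82350 · 4.261e+10 kg·m²/s ≈ 3.034e+19 kg·m²/s.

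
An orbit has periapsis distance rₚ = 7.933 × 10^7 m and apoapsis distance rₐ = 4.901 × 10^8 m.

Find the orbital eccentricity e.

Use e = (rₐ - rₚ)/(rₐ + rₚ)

e = (rₐ − rₚ) / (rₐ + rₚ).
e = (4.901e+08 − 7.933e+07) / (4.901e+08 + 7.933e+07) = 4.1077e+08 / 5.6943e+08 ≈ 0.7214.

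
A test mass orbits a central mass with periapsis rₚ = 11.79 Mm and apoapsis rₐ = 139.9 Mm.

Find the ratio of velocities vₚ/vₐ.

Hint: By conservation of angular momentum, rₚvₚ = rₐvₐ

Convert to SI: rₚ = 11.79 Mm = 1.179e+07 m; rₐ = 139.9 Mm = 1.399e+08 m.
Conservation of angular momentum gives rₚvₚ = rₐvₐ, so vₚ/vₐ = rₐ/rₚ.
vₚ/vₐ = 1.399e+08 / 1.179e+07 ≈ 11.87.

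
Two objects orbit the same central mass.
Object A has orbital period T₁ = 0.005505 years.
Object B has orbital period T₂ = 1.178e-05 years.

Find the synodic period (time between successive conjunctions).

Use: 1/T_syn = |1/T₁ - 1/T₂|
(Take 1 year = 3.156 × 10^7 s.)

Convert to SI: T₁ = 0.005505 years = 173738 s; T₂ = 1.178e-05 years = 371.777 s.
T_syn = |T₁ · T₂ / (T₁ − T₂)|.
T_syn = |173738 · 371.777 / (173738 − 371.777)| s ≈ 372.6 s = 1.181e-05 years.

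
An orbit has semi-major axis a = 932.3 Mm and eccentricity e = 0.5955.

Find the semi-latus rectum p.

Convert to SI: a = 932.3 Mm = 9.323e+08 m.
p = a (1 − e²).
p = 9.323e+08 · (1 − (0.5955)²) = 9.323e+08 · 0.64538 ≈ 6.017e+08 m = 601.7 Mm.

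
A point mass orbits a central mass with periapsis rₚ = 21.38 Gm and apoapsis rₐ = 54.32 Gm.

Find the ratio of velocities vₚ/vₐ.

Convert to SI: rₚ = 21.38 Gm = 2.138e+10 m; rₐ = 54.32 Gm = 5.432e+10 m.
Conservation of angular momentum gives rₚvₚ = rₐvₐ, so vₚ/vₐ = rₐ/rₚ.
vₚ/vₐ = 5.432e+10 / 2.138e+10 ≈ 2.541.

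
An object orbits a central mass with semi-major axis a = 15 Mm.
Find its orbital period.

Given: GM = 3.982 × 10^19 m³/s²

Convert to SI: a = 15 Mm = 1.5e+07 m.
Kepler's third law: T = 2π √(a³ / GM).
Substituting a = 1.5e+07 m and GM = 3.982e+19 m³/s²:
T = 2π √((1.5e+07)³ / 3.982e+19) s
T ≈ 57.85 s = 57.85 seconds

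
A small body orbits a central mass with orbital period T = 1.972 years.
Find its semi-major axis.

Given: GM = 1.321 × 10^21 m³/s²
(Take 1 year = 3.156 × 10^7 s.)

Convert to SI: T = 1.972 years = 6.22363e+07 s.
Invert Kepler's third law: a = (GM · T² / (4π²))^(1/3).
Substituting T = 6.22363e+07 s and GM = 1.321e+21 m³/s²:
a = (1.321e+21 · (6.22363e+07)² / (4π²))^(1/3) m
a ≈ 5.061e+11 m = 506.1 Gm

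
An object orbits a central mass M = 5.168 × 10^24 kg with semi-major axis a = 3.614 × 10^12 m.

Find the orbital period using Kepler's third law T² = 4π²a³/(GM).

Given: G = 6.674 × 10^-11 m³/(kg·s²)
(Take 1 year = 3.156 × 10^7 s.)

GM = G · M = 6.674e-11 · 5.168e+24 = 3.44912e+14 m³/s².
Kepler's third law: T = 2π √(a³ / GM).
Substituting a = 3.614e+12 m and GM = 3.44912e+14 m³/s²:
T = 2π √((3.614e+12)³ / 3.44912e+14) s
T ≈ 2.324e+12 s = 7.365e+04 years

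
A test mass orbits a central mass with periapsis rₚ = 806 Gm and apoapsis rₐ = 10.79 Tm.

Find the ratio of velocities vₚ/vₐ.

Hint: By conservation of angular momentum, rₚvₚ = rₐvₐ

Convert to SI: rₚ = 806 Gm = 8.06e+11 m; rₐ = 10.79 Tm = 1.079e+13 m.
Conservation of angular momentum gives rₚvₚ = rₐvₐ, so vₚ/vₐ = rₐ/rₚ.
vₚ/vₐ = 1.079e+13 / 8.06e+11 ≈ 13.39.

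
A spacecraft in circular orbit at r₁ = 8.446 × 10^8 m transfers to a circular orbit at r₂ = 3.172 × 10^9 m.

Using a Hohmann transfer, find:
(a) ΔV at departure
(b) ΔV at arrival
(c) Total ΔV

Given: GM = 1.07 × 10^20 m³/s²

Transfer semi-major axis: a_t = (r₁ + r₂)/2 = (8.446e+08 + 3.172e+09)/2 = 2.0083e+09 m.
Circular speeds: v₁ = √(GM/r₁) = 355931 m/s, v₂ = √(GM/r₂) = 183665 m/s.
Transfer speeds (vis-viva v² = GM(2/r − 1/a_t)): v₁ᵗ = 447320 m/s, v₂ᵗ = 119107 m/s.
(a) ΔV₁ = |v₁ᵗ − v₁| ≈ 9.139e+04 m/s = 91.39 km/s.
(b) ΔV₂ = |v₂ − v₂ᵗ| ≈ 6.456e+04 m/s = 64.56 km/s.
(c) ΔV_total = ΔV₁ + ΔV₂ ≈ 1.559e+05 m/s = 155.9 km/s.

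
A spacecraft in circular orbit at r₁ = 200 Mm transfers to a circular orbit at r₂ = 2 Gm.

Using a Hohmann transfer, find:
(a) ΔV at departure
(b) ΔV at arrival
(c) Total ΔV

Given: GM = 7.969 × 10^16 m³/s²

Convert to SI: r₁ = 200 Mm = 2e+08 m; r₂ = 2 Gm = 2e+09 m.
Transfer semi-major axis: a_t = (r₁ + r₂)/2 = (2e+08 + 2e+09)/2 = 1.1e+09 m.
Circular speeds: v₁ = √(GM/r₁) = 19961.2 m/s, v₂ = √(GM/r₂) = 6312.29 m/s.
Transfer speeds (vis-viva v² = GM(2/r − 1/a_t)): v₁ᵗ = 26915.7 m/s, v₂ᵗ = 2691.57 m/s.
(a) ΔV₁ = |v₁ᵗ − v₁| ≈ 6954 m/s = 6.954 km/s.
(b) ΔV₂ = |v₂ − v₂ᵗ| ≈ 3621 m/s = 3.621 km/s.
(c) ΔV_total = ΔV₁ + ΔV₂ ≈ 1.058e+04 m/s = 10.58 km/s.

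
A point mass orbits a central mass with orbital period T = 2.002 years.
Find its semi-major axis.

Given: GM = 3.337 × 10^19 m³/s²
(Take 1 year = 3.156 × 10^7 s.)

Convert to SI: T = 2.002 years = 6.31831e+07 s.
Invert Kepler's third law: a = (GM · T² / (4π²))^(1/3).
Substituting T = 6.31831e+07 s and GM = 3.337e+19 m³/s²:
a = (3.337e+19 · (6.31831e+07)² / (4π²))^(1/3) m
a ≈ 1.5e+11 m = 150 Gm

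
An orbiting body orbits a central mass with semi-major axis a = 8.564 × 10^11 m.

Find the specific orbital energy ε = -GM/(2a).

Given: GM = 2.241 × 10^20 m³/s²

ε = −GM / (2a).
ε = −2.241e+20 / (2 · 8.564e+11) J/kg ≈ -1.308e+08 J/kg = -130.8 MJ/kg.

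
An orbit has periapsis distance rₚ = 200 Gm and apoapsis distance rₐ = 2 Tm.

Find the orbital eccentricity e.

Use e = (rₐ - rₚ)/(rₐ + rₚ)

Convert to SI: rₚ = 200 Gm = 2e+11 m; rₐ = 2 Tm = 2e+12 m.
e = (rₐ − rₚ) / (rₐ + rₚ).
e = (2e+12 − 2e+11) / (2e+12 + 2e+11) = 1.8e+12 / 2.2e+12 ≈ 0.8182.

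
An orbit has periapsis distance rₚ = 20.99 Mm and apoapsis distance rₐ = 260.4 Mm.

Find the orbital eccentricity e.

Convert to SI: rₚ = 20.99 Mm = 2.099e+07 m; rₐ = 260.4 Mm = 2.604e+08 m.
e = (rₐ − rₚ) / (rₐ + rₚ).
e = (2.604e+08 − 2.099e+07) / (2.604e+08 + 2.099e+07) = 2.3941e+08 / 2.8139e+08 ≈ 0.8508.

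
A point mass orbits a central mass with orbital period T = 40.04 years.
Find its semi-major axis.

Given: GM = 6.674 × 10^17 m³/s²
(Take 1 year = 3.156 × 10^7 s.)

Convert to SI: T = 40.04 years = 1.26366e+09 s.
Invert Kepler's third law: a = (GM · T² / (4π²))^(1/3).
Substituting T = 1.26366e+09 s and GM = 6.674e+17 m³/s²:
a = (6.674e+17 · (1.26366e+09)² / (4π²))^(1/3) m
a ≈ 3e+11 m = 300 Gm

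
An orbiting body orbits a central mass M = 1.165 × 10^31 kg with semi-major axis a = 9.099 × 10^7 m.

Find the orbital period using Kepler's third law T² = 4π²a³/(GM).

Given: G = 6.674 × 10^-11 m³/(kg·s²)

GM = G · M = 6.674e-11 · 1.165e+31 = 7.77521e+20 m³/s².
Kepler's third law: T = 2π √(a³ / GM).
Substituting a = 9.099e+07 m and GM = 7.77521e+20 m³/s²:
T = 2π √((9.099e+07)³ / 7.77521e+20) s
T ≈ 195.6 s = 3.26 minutes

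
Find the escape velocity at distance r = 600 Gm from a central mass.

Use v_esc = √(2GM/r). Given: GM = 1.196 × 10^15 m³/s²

Convert to SI: r = 600 Gm = 6e+11 m.
Escape velocity comes from setting total energy to zero: ½v² − GM/r = 0 ⇒ v_esc = √(2GM / r).
v_esc = √(2 · 1.196e+15 / 6e+11) m/s ≈ 63.14 m/s = 63.14 m/s.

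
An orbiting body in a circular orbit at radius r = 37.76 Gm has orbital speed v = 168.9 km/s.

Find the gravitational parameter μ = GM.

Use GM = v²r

Convert to SI: r = 37.76 Gm = 3.776e+10 m; v = 168.9 km/s = 168900 m/s.
For a circular orbit v² = GM/r, so GM = v² · r.
GM = (168900)² · 3.776e+10 m³/s² ≈ 1.077e+21 m³/s² = 1.077 × 10^21 m³/s².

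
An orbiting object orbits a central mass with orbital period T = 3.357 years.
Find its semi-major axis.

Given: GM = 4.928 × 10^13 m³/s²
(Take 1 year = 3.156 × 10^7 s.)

Convert to SI: T = 3.357 years = 1.05947e+08 s.
Invert Kepler's third law: a = (GM · T² / (4π²))^(1/3).
Substituting T = 1.05947e+08 s and GM = 4.928e+13 m³/s²:
a = (4.928e+13 · (1.05947e+08)² / (4π²))^(1/3) m
a ≈ 2.411e+09 m = 2.411 Gm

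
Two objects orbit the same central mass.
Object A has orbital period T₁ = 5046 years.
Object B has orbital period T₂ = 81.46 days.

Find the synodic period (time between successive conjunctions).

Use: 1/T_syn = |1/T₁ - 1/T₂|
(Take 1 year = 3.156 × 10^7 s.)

Convert to SI: T₁ = 5046 years = 1.59252e+11 s; T₂ = 81.46 days = 7.03814e+06 s.
T_syn = |T₁ · T₂ / (T₁ − T₂)|.
T_syn = |1.59252e+11 · 7.03814e+06 / (1.59252e+11 − 7.03814e+06)| s ≈ 7.038e+06 s = 81.46 days.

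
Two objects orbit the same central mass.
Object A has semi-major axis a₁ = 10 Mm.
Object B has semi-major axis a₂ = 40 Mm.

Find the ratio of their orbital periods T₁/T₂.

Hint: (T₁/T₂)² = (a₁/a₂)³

Convert to SI: a₁ = 10 Mm = 1e+07 m; a₂ = 40 Mm = 4e+07 m.
From Kepler's third law, (T₁/T₂)² = (a₁/a₂)³, so T₁/T₂ = (a₁/a₂)^(3/2).
a₁/a₂ = 1e+07 / 4e+07 = 0.25.
T₁/T₂ = (0.25)^(3/2) ≈ 0.125.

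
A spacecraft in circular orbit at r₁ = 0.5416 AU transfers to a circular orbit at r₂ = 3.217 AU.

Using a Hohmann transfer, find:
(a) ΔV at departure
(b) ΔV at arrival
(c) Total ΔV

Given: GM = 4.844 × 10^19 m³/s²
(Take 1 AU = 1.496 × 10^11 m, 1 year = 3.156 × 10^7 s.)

Convert to SI: r₁ = 0.5416 AU = 8.10234e+10 m; r₂ = 3.217 AU = 4.81263e+11 m.
Transfer semi-major axis: a_t = (r₁ + r₂)/2 = (8.10234e+10 + 4.81263e+11)/2 = 2.81143e+11 m.
Circular speeds: v₁ = √(GM/r₁) = 24451 m/s, v₂ = √(GM/r₂) = 10032.5 m/s.
Transfer speeds (vis-viva v² = GM(2/r − 1/a_t)): v₁ᵗ = 31990.7 m/s, v₂ᵗ = 5385.82 m/s.
(a) ΔV₁ = |v₁ᵗ − v₁| ≈ 7540 m/s = 1.591 AU/year.
(b) ΔV₂ = |v₂ − v₂ᵗ| ≈ 4647 m/s = 0.9803 AU/year.
(c) ΔV_total = ΔV₁ + ΔV₂ ≈ 1.219e+04 m/s = 2.571 AU/year.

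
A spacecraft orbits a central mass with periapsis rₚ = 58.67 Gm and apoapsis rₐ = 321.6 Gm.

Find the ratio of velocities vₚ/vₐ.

Convert to SI: rₚ = 58.67 Gm = 5.867e+10 m; rₐ = 321.6 Gm = 3.216e+11 m.
Conservation of angular momentum gives rₚvₚ = rₐvₐ, so vₚ/vₐ = rₐ/rₚ.
vₚ/vₐ = 3.216e+11 / 5.867e+10 ≈ 5.482.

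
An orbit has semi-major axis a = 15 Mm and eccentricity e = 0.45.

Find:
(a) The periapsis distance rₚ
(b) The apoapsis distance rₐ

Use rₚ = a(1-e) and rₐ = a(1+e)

Convert to SI: a = 15 Mm = 1.5e+07 m.
(a) rₚ = a(1 − e) = 1.5e+07 · (1 − 0.45) = 1.5e+07 · 0.55 ≈ 8.25e+06 m = 8.25 Mm.
(b) rₐ = a(1 + e) = 1.5e+07 · (1 + 0.45) = 1.5e+07 · 1.45 ≈ 2.175e+07 m = 21.75 Mm.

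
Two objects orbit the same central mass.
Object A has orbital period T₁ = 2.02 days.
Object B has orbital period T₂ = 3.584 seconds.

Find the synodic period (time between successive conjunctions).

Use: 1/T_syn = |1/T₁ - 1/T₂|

Convert to SI: T₁ = 2.02 days = 174528 s.
T_syn = |T₁ · T₂ / (T₁ − T₂)|.
T_syn = |174528 · 3.584 / (174528 − 3.584)| s ≈ 3.584 s = 3.584 seconds.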